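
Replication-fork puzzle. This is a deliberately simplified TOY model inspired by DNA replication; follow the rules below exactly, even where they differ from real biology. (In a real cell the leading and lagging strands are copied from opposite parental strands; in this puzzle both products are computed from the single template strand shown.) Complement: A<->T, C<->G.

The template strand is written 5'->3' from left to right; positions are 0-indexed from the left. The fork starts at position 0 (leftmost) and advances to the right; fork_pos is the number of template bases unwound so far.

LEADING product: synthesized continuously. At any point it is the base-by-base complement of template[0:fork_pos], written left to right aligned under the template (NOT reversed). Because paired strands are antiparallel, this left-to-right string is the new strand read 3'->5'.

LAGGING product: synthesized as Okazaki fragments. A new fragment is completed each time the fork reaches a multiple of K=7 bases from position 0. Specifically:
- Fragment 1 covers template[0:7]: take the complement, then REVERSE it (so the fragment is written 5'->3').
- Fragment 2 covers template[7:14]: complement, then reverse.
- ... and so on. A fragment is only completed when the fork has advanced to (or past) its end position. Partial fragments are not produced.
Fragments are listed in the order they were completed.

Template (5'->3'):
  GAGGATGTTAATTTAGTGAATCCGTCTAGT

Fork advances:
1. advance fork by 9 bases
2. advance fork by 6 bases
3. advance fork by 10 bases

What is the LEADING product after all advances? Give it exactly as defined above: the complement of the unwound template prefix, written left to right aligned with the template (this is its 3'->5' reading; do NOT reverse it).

Answer: CTCCTACAATTAAATCACTTAGGCA

Derivation:
Step 1: advance 9 -> fork_pos = 0 + 9 = 9.
Step 2: advance 6 -> fork_pos = 9 + 6 = 15.
Step 3: advance 10 -> fork_pos = 15 + 10 = 25.
Unwound prefix: template[0:25] = GAGGATGTTAATTTAGTGAATCCGT
Complement it base by base (A<->T, C<->G), keeping left-to-right order:
  [0:5] GAGGA -> CTCCT
  [5:10] TGTTA -> ACAAT
  [10:15] ATTTA -> TAAAT
  [15:20] GTGAA -> CACTT
  [20:25] TCCGT -> AGGCA
Concatenate: CTCCTACAATTAAATCACTTAGGCA (length 25; written aligned with the template, i.e. 3'->5').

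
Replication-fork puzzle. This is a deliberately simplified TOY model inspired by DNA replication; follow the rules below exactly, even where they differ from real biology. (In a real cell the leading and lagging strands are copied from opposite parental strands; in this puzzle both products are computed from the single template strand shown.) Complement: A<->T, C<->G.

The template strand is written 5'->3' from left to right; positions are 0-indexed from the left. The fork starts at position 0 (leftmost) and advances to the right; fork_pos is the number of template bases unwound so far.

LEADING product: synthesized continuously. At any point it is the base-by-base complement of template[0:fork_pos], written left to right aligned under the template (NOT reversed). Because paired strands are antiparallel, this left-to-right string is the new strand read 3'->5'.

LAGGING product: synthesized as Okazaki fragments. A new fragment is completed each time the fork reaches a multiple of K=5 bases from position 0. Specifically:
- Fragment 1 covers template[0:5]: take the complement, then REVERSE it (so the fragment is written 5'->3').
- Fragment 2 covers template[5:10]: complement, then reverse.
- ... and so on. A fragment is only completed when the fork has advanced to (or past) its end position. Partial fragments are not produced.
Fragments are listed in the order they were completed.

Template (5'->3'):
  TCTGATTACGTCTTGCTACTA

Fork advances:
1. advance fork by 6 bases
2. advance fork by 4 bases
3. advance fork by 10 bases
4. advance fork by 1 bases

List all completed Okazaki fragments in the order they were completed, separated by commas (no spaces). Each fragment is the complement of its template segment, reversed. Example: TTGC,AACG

Answer: TCAGA,CGTAA,CAAGA,AGTAG

Derivation:
Step 1: advance 6 -> fork_pos = 0 + 6 = 6. Reached multiple(s) of 5: 5 -> fragment 1 completed (1 total).
Step 2: advance 4 -> fork_pos = 6 + 4 = 10. Reached multiple(s) of 5: 10 -> fragment 2 completed (2 total).
Step 3: advance 10 -> fork_pos = 10 + 10 = 20. Reached multiple(s) of 5: 15, 20 -> fragments 3-4 completed (4 total).
Step 4: advance 1 -> fork_pos = 20 + 1 = 21. Next multiple of 5 is 25 (not reached); still 4 fragment(s).
Final fork_pos = 21, so 4 fragment(s) are complete. Build each: template segment -> complement -> reverse.
Fragment 1: template[0:5] = TCTGA -> complement AGACT -> reversed TCAGA
Fragment 2: template[5:10] = TTACG -> complement AATGC -> reversed CGTAA
Fragment 3: template[10:15] = TCTTG -> complement AGAAC -> reversed CAAGA
Fragment 4: template[15:20] = CTACT -> complement GATGA -> reversed AGTAG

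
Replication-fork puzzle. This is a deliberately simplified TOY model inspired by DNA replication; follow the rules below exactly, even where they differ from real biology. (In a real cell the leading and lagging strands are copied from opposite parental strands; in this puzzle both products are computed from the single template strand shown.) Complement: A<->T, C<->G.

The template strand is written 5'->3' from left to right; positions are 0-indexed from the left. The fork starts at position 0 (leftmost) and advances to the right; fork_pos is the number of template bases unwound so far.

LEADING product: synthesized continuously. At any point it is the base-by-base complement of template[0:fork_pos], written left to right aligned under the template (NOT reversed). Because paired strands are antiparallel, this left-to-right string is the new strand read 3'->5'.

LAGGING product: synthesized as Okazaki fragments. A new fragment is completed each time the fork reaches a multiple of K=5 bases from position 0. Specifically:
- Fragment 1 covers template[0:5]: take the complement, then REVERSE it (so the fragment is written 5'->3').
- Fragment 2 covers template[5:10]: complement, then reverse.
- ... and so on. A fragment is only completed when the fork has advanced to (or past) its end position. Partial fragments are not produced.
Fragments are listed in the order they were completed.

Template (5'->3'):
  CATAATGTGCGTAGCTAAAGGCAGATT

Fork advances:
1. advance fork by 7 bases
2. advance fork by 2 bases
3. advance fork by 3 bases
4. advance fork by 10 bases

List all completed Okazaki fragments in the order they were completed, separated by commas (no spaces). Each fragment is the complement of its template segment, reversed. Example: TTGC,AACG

Answer: TTATG,GCACA,GCTAC,CTTTA

Derivation:
Step 1: advance 7 -> fork_pos = 0 + 7 = 7. Reached multiple(s) of 5: 5 -> fragment 1 completed (1 total).
Step 2: advance 2 -> fork_pos = 7 + 2 = 9. Next multiple of 5 is 10 (not reached); still 1 fragment(s).
Step 3: advance 3 -> fork_pos = 9 + 3 = 12. Reached multiple(s) of 5: 10 -> fragment 2 completed (2 total).
Step 4: advance 10 -> fork_pos = 12 + 10 = 22. Reached multiple(s) of 5: 15, 20 -> fragments 3-4 completed (4 total).
Final fork_pos = 22, so 4 fragment(s) are complete. Build each: template segment -> complement -> reverse.
Fragment 1: template[0:5] = CATAA -> complement GTATT -> reversed TTATG
Fragment 2: template[5:10] = TGTGC -> complement ACACG -> reversed GCACA
Fragment 3: template[10:15] = GTAGC -> complement CATCG -> reversed GCTAC
Fragment 4: template[15:20] = TAAAG -> complement ATTTC -> reversed CTTTA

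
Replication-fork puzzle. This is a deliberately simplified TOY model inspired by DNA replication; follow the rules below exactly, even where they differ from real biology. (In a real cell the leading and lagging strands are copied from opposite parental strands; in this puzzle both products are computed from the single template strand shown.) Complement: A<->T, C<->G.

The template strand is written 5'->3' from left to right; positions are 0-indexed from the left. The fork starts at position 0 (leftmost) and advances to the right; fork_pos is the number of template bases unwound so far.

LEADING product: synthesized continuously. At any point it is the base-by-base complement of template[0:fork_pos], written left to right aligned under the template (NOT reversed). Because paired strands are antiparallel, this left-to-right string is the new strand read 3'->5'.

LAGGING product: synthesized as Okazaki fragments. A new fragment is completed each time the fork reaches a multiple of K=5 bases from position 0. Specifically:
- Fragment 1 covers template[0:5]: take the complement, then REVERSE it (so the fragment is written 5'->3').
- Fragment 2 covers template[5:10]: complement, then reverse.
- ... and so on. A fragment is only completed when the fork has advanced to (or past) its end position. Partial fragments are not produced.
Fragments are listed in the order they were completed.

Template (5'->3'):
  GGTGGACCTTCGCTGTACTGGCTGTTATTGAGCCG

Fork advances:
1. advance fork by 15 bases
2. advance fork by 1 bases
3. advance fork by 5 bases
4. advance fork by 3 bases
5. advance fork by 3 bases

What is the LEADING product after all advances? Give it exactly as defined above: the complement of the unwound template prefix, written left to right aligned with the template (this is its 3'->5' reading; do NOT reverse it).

Answer: CCACCTGGAAGCGACATGACCGACAAT

Derivation:
Step 1: advance 15 -> fork_pos = 0 + 15 = 15.
Step 2: advance 1 -> fork_pos = 15 + 1 = 16.
Step 3: advance 5 -> fork_pos = 16 + 5 = 21.
Step 4: advance 3 -> fork_pos = 21 + 3 = 24.
Step 5: advance 3 -> fork_pos = 24 + 3 = 27.
Unwound prefix: template[0:27] = GGTGGACCTTCGCTGTACTGGCTGTTA
Complement it base by base (A<->T, C<->G), keeping left-to-right order:
  [0:5] GGTGG -> CCACC
  [5:10] ACCTT -> TGGAA
  [10:15] CGCTG -> GCGAC
  [15:20] TACTG -> ATGAC
  [20:25] GCTGT -> CGACA
  [25:27] TA -> AT
Concatenate: CCACCTGGAAGCGACATGACCGACAAT (length 27; written aligned with the template, i.e. 3'->5').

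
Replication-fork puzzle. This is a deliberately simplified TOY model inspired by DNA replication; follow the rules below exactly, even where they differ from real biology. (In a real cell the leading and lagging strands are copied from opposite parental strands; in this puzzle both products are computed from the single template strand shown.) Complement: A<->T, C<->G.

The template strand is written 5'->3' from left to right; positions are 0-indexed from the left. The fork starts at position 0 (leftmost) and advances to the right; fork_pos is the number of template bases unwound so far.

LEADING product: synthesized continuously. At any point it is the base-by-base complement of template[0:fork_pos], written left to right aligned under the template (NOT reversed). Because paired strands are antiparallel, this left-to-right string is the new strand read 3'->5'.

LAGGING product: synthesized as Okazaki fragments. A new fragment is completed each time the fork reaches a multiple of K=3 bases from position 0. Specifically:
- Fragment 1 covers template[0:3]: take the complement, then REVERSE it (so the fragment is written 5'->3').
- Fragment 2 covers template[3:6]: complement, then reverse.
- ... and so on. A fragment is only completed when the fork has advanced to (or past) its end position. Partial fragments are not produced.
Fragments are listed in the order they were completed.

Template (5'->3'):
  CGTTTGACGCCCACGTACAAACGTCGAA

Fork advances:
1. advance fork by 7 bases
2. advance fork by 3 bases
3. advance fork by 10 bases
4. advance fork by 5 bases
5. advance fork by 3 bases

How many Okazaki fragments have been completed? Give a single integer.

Answer: 9

Derivation:
Step 1: advance 7 -> fork_pos = 0 + 7 = 7. Reached multiple(s) of 3: 3, 6 -> fragments 1-2 completed (2 total).
Step 2: advance 3 -> fork_pos = 7 + 3 = 10. Reached multiple(s) of 3: 9 -> fragment 3 completed (3 total).
Step 3: advance 10 -> fork_pos = 10 + 10 = 20. Reached multiple(s) of 3: 12, 15, 18 -> fragments 4-6 completed (6 total).
Step 4: advance 5 -> fork_pos = 20 + 5 = 25. Reached multiple(s) of 3: 21, 24 -> fragments 7-8 completed (8 total).
Step 5: advance 3 -> fork_pos = 25 + 3 = 28. Reached multiple(s) of 3: 27 -> fragment 9 completed (9 total).
Check: final fork_pos = 28; the multiples of 3 that are <= 28 are 3..27 -> 28 // 3 = 9 completed fragment(s).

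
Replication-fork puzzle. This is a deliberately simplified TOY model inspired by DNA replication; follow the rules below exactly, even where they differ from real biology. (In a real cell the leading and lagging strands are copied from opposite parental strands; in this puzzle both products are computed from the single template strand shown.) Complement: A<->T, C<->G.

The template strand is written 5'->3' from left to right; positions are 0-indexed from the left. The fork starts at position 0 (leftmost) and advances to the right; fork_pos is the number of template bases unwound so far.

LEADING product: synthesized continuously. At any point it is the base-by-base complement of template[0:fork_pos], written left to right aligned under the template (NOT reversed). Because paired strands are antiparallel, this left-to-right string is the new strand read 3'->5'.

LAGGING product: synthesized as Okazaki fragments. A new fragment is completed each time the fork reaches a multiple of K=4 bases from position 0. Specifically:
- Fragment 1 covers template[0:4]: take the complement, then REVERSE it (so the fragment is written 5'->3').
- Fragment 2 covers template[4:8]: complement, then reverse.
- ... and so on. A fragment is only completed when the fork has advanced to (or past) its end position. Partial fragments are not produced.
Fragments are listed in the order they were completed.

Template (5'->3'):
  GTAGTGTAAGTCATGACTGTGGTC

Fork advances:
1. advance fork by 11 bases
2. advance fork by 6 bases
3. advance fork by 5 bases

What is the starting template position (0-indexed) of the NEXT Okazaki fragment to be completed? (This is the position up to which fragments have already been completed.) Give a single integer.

Answer: 20

Derivation:
Step 1: advance 11 -> fork_pos = 0 + 11 = 11. Reached multiple(s) of 4: 4, 8 -> fragments 1-2 completed (2 total).
Step 2: advance 6 -> fork_pos = 11 + 6 = 17. Reached multiple(s) of 4: 12, 16 -> fragments 3-4 completed (4 total).
Step 3: advance 5 -> fork_pos = 17 + 5 = 22. Reached multiple(s) of 4: 20 -> fragment 5 completed (5 total).
5 fragment(s) completed, covering template[0:20] (5 x 4 = 20). The next fragment, fragment 6, covers template[20:24], so it starts at position 20.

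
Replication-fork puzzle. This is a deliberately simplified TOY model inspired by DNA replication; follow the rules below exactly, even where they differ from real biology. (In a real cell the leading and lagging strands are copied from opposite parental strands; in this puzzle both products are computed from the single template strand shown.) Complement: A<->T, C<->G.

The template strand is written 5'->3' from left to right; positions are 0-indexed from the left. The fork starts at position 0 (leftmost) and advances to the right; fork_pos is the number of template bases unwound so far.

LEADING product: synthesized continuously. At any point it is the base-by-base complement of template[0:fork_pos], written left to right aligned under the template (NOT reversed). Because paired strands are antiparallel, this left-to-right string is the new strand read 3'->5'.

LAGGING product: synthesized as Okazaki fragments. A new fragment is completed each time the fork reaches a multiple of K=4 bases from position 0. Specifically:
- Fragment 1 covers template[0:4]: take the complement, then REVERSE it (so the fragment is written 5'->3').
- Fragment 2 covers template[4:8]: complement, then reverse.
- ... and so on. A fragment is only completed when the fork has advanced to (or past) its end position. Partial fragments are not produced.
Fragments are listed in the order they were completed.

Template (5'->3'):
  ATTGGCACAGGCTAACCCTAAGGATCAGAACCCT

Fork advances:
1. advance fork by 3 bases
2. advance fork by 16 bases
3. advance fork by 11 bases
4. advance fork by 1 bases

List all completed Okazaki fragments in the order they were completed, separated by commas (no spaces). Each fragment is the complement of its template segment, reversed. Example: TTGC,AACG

Step 1: advance 3 -> fork_pos = 0 + 3 = 3. Next multiple of 4 is 4 (not reached); still 0 fragment(s).
Step 2: advance 16 -> fork_pos = 3 + 16 = 19. Reached multiple(s) of 4: 4, 8, 12, 16 -> fragments 1-4 completed (4 total).
Step 3: advance 11 -> fork_pos = 19 + 11 = 30. Reached multiple(s) of 4: 20, 24, 28 -> fragments 5-7 completed (7 total).
Step 4: advance 1 -> fork_pos = 30 + 1 = 31. Next multiple of 4 is 32 (not reached); still 7 fragment(s).
Final fork_pos = 31, so 7 fragment(s) are complete. Build each: template segment -> complement -> reverse.
Fragment 1: template[0:4] = ATTG -> complement TAAC -> reversed CAAT
Fragment 2: template[4:8] = GCAC -> complement CGTG -> reversed GTGC
Fragment 3: template[8:12] = AGGC -> complement TCCG -> reversed GCCT
Fragment 4: template[12:16] = TAAC -> complement ATTG -> reversed GTTA
Fragment 5: template[16:20] = CCTA -> complement GGAT -> reversed TAGG
Fragment 6: template[20:24] = AGGA -> complement TCCT -> reversed TCCT
Fragment 7: template[24:28] = TCAG -> complement AGTC -> reversed CTGA

Answer: CAAT,GTGC,GCCT,GTTA,TAGG,TCCT,CTGA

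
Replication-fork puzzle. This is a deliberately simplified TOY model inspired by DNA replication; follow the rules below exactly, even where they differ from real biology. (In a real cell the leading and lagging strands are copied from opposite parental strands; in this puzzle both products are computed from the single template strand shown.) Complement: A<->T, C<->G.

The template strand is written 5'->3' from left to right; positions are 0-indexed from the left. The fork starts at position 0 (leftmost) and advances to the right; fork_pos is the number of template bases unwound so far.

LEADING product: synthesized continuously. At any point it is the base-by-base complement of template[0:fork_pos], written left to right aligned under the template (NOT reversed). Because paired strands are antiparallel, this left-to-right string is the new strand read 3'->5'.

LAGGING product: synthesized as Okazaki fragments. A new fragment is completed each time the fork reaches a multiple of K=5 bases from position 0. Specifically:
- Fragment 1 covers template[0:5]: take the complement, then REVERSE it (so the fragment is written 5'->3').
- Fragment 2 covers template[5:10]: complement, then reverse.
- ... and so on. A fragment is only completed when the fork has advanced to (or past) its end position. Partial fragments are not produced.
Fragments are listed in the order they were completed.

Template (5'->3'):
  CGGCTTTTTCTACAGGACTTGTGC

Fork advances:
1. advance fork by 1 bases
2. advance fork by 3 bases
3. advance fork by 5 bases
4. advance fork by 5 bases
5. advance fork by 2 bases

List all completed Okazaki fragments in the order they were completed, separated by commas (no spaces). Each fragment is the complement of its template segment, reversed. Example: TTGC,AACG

Step 1: advance 1 -> fork_pos = 0 + 1 = 1. Next multiple of 5 is 5 (not reached); still 0 fragment(s).
Step 2: advance 3 -> fork_pos = 1 + 3 = 4. Next multiple of 5 is 5 (not reached); still 0 fragment(s).
Step 3: advance 5 -> fork_pos = 4 + 5 = 9. Reached multiple(s) of 5: 5 -> fragment 1 completed (1 total).
Step 4: advance 5 -> fork_pos = 9 + 5 = 14. Reached multiple(s) of 5: 10 -> fragment 2 completed (2 total).
Step 5: advance 2 -> fork_pos = 14 + 2 = 16. Reached multiple(s) of 5: 15 -> fragment 3 completed (3 total).
Final fork_pos = 16, so 3 fragment(s) are complete. Build each: template segment -> complement -> reverse.
Fragment 1: template[0:5] = CGGCT -> complement GCCGA -> reversed AGCCG
Fragment 2: template[5:10] = TTTTC -> complement AAAAG -> reversed GAAAA
Fragment 3: template[10:15] = TACAG -> complement ATGTC -> reversed CTGTA

Answer: AGCCG,GAAAA,CTGTA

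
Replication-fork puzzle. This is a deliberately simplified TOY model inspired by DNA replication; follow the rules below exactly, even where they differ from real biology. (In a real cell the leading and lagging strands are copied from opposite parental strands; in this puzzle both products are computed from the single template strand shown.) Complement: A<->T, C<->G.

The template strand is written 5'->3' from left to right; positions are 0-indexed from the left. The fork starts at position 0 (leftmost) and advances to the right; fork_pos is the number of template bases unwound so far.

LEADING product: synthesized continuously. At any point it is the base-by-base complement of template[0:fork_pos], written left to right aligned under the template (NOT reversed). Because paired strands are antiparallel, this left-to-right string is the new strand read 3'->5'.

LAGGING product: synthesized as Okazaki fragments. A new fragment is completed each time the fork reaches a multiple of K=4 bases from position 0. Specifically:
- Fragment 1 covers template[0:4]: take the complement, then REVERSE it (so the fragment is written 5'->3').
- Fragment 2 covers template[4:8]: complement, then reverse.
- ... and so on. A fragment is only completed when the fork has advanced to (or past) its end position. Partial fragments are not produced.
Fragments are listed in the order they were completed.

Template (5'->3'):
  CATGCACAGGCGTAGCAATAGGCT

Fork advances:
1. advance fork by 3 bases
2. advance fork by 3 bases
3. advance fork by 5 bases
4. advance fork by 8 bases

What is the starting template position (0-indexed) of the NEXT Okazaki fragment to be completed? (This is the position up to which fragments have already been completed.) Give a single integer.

Answer: 16

Derivation:
Step 1: advance 3 -> fork_pos = 0 + 3 = 3. Next multiple of 4 is 4 (not reached); still 0 fragment(s).
Step 2: advance 3 -> fork_pos = 3 + 3 = 6. Reached multiple(s) of 4: 4 -> fragment 1 completed (1 total).
Step 3: advance 5 -> fork_pos = 6 + 5 = 11. Reached multiple(s) of 4: 8 -> fragment 2 completed (2 total).
Step 4: advance 8 -> fork_pos = 11 + 8 = 19. Reached multiple(s) of 4: 12, 16 -> fragments 3-4 completed (4 total).
4 fragment(s) completed, covering template[0:16] (4 x 4 = 16). The next fragment, fragment 5, covers template[16:20], so it starts at position 16.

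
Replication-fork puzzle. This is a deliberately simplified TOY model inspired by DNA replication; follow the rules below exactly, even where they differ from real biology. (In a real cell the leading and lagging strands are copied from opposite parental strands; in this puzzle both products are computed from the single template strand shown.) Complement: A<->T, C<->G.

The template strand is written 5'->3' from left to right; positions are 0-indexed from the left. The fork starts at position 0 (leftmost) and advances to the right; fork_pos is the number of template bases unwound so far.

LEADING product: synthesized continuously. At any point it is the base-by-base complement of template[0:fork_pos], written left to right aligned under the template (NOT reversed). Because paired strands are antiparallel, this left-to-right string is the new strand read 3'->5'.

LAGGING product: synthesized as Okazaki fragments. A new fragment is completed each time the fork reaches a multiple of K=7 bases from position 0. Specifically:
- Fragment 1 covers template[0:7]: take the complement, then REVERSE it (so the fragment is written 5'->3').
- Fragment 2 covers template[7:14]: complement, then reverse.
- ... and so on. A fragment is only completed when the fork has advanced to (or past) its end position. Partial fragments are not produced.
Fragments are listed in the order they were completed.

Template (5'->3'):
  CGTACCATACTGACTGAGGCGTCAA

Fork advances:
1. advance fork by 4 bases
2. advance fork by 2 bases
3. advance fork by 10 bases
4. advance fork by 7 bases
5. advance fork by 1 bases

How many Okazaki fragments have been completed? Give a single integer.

Answer: 3

Derivation:
Step 1: advance 4 -> fork_pos = 0 + 4 = 4. Next multiple of 7 is 7 (not reached); still 0 fragment(s).
Step 2: advance 2 -> fork_pos = 4 + 2 = 6. Next multiple of 7 is 7 (not reached); still 0 fragment(s).
Step 3: advance 10 -> fork_pos = 6 + 10 = 16. Reached multiple(s) of 7: 7, 14 -> fragments 1-2 completed (2 total).
Step 4: advance 7 -> fork_pos = 16 + 7 = 23. Reached multiple(s) of 7: 21 -> fragment 3 completed (3 total).
Step 5: advance 1 -> fork_pos = 23 + 1 = 24. Next multiple of 7 is 28 (not reached); still 3 fragment(s).
Check: final fork_pos = 24; the multiples of 7 that are <= 24 are 7..21 -> 24 // 7 = 3 completed fragment(s).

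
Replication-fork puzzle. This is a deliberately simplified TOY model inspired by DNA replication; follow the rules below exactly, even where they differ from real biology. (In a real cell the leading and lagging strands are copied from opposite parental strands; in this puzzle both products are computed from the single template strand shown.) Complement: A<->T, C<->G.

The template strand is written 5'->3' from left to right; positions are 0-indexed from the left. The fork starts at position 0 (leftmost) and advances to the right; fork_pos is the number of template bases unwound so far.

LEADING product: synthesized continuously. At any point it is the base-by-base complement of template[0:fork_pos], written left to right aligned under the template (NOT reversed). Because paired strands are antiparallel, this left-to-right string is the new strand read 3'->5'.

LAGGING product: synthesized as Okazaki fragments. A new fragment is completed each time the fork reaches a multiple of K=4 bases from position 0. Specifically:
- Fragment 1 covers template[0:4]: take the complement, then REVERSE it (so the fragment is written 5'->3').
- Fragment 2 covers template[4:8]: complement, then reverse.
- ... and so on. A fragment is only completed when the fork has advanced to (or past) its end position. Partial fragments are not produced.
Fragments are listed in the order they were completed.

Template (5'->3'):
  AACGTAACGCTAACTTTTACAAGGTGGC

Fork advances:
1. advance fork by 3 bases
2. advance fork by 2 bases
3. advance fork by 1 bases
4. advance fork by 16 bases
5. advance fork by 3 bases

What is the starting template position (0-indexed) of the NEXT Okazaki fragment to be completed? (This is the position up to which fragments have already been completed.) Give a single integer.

Answer: 24

Derivation:
Step 1: advance 3 -> fork_pos = 0 + 3 = 3. Next multiple of 4 is 4 (not reached); still 0 fragment(s).
Step 2: advance 2 -> fork_pos = 3 + 2 = 5. Reached multiple(s) of 4: 4 -> fragment 1 completed (1 total).
Step 3: advance 1 -> fork_pos = 5 + 1 = 6. Next multiple of 4 is 8 (not reached); still 1 fragment(s).
Step 4: advance 16 -> fork_pos = 6 + 16 = 22. Reached multiple(s) of 4: 8, 12, 16, 20 -> fragments 2-5 completed (5 total).
Step 5: advance 3 -> fork_pos = 22 + 3 = 25. Reached multiple(s) of 4: 24 -> fragment 6 completed (6 total).
6 fragment(s) completed, covering template[0:24] (6 x 4 = 24). The next fragment, fragment 7, covers template[24:28], so it starts at position 24.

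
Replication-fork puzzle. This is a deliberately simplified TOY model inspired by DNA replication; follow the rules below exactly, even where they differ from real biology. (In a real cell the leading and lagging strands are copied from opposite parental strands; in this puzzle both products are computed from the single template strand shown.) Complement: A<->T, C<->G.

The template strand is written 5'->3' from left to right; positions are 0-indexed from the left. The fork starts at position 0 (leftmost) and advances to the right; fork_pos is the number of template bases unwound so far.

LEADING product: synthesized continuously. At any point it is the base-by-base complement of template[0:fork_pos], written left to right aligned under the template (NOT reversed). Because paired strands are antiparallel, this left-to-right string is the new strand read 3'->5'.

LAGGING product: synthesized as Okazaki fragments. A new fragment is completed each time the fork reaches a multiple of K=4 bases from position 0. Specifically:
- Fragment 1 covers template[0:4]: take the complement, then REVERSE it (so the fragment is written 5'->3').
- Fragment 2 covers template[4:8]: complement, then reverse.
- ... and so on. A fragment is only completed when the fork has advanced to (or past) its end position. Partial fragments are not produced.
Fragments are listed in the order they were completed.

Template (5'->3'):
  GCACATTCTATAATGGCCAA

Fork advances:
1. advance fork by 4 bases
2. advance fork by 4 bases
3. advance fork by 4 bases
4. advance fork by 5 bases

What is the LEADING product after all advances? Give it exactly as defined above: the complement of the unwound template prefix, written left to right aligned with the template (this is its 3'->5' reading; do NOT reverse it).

Answer: CGTGTAAGATATTACCG

Derivation:
Step 1: advance 4 -> fork_pos = 0 + 4 = 4.
Step 2: advance 4 -> fork_pos = 4 + 4 = 8.
Step 3: advance 4 -> fork_pos = 8 + 4 = 12.
Step 4: advance 5 -> fork_pos = 12 + 5 = 17.
Unwound prefix: template[0:17] = GCACATTCTATAATGGC
Complement it base by base (A<->T, C<->G), keeping left-to-right order:
  [0:5] GCACA -> CGTGT
  [5:10] TTCTA -> AAGAT
  [10:15] TAATG -> ATTAC
  [15:17] GC -> CG
Concatenate: CGTGTAAGATATTACCG (length 17; written aligned with the template, i.e. 3'->5').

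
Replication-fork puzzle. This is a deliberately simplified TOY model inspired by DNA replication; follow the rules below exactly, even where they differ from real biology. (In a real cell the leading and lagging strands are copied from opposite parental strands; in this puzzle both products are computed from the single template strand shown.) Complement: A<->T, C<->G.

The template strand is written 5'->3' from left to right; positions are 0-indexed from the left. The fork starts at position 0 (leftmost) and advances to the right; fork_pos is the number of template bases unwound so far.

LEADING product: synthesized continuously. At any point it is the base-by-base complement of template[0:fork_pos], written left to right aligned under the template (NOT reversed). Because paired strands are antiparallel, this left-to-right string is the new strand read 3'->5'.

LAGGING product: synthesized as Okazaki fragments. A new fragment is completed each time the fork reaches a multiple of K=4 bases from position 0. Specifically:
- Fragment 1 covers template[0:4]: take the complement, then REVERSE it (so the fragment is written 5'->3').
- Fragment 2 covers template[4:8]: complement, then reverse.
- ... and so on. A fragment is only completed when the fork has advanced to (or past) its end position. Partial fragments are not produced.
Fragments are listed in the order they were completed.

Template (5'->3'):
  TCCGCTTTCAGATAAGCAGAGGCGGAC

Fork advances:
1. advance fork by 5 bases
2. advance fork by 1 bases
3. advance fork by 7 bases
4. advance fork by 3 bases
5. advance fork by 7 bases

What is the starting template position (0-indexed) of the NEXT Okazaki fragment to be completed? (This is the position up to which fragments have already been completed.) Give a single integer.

Step 1: advance 5 -> fork_pos = 0 + 5 = 5. Reached multiple(s) of 4: 4 -> fragment 1 completed (1 total).
Step 2: advance 1 -> fork_pos = 5 + 1 = 6. Next multiple of 4 is 8 (not reached); still 1 fragment(s).
Step 3: advance 7 -> fork_pos = 6 + 7 = 13. Reached multiple(s) of 4: 8, 12 -> fragments 2-3 completed (3 total).
Step 4: advance 3 -> fork_pos = 13 + 3 = 16. Reached multiple(s) of 4: 16 -> fragment 4 completed (4 total).
Step 5: advance 7 -> fork_pos = 16 + 7 = 23. Reached multiple(s) of 4: 20 -> fragment 5 completed (5 total).
5 fragment(s) completed, covering template[0:20] (5 x 4 = 20). The next fragment, fragment 6, covers template[20:24], so it starts at position 20.

Answer: 20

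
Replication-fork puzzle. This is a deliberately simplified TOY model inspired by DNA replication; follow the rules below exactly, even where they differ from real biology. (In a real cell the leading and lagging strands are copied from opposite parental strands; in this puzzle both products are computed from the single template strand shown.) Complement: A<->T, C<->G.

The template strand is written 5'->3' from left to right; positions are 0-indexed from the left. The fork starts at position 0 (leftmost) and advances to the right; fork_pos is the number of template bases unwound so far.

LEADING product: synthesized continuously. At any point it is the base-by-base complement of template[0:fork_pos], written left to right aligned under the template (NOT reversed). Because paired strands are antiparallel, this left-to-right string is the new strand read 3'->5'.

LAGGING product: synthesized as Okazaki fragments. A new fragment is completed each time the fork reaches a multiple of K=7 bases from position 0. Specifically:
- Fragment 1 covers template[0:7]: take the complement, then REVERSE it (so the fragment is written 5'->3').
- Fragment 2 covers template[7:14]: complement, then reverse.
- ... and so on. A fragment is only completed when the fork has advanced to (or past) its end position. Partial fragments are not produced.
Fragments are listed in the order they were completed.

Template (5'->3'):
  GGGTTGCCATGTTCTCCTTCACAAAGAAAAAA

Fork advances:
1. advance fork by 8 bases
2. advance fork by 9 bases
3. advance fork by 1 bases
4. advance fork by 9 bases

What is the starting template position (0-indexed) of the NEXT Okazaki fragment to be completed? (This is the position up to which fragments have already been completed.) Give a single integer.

Step 1: advance 8 -> fork_pos = 0 + 8 = 8. Reached multiple(s) of 7: 7 -> fragment 1 completed (1 total).
Step 2: advance 9 -> fork_pos = 8 + 9 = 17. Reached multiple(s) of 7: 14 -> fragment 2 completed (2 total).
Step 3: advance 1 -> fork_pos = 17 + 1 = 18. Next multiple of 7 is 21 (not reached); still 2 fragment(s).
Step 4: advance 9 -> fork_pos = 18 + 9 = 27. Reached multiple(s) of 7: 21 -> fragment 3 completed (3 total).
3 fragment(s) completed, covering template[0:21] (3 x 7 = 21). The next fragment, fragment 4, covers template[21:28], so it starts at position 21.

Answer: 21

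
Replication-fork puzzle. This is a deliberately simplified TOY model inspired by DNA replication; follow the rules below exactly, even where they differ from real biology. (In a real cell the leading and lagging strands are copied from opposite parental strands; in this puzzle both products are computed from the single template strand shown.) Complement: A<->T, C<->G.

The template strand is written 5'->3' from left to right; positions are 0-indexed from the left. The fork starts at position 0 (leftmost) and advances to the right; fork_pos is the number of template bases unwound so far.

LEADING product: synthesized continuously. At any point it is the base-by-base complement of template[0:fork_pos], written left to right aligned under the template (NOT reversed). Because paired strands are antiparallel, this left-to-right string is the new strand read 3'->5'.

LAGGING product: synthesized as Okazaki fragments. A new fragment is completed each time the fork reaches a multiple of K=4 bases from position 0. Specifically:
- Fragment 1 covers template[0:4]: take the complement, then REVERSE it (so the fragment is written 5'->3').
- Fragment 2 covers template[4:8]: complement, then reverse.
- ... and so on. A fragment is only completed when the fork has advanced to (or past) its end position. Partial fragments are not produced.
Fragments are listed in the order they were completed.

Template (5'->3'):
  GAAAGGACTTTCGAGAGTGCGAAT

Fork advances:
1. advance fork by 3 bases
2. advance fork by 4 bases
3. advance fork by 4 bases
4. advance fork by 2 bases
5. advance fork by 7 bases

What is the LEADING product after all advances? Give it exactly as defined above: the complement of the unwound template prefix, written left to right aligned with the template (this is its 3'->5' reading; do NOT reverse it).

Answer: CTTTCCTGAAAGCTCTCACG

Derivation:
Step 1: advance 3 -> fork_pos = 0 + 3 = 3.
Step 2: advance 4 -> fork_pos = 3 + 4 = 7.
Step 3: advance 4 -> fork_pos = 7 + 4 = 11.
Step 4: advance 2 -> fork_pos = 11 + 2 = 13.
Step 5: advance 7 -> fork_pos = 13 + 7 = 20.
Unwound prefix: template[0:20] = GAAAGGACTTTCGAGAGTGC
Complement it base by base (A<->T, C<->G), keeping left-to-right order:
  [0:5] GAAAG -> CTTTC
  [5:10] GACTT -> CTGAA
  [10:15] TCGAG -> AGCTC
  [15:20] AGTGC -> TCACG
Concatenate: CTTTCCTGAAAGCTCTCACG (length 20; written aligned with the template, i.e. 3'->5').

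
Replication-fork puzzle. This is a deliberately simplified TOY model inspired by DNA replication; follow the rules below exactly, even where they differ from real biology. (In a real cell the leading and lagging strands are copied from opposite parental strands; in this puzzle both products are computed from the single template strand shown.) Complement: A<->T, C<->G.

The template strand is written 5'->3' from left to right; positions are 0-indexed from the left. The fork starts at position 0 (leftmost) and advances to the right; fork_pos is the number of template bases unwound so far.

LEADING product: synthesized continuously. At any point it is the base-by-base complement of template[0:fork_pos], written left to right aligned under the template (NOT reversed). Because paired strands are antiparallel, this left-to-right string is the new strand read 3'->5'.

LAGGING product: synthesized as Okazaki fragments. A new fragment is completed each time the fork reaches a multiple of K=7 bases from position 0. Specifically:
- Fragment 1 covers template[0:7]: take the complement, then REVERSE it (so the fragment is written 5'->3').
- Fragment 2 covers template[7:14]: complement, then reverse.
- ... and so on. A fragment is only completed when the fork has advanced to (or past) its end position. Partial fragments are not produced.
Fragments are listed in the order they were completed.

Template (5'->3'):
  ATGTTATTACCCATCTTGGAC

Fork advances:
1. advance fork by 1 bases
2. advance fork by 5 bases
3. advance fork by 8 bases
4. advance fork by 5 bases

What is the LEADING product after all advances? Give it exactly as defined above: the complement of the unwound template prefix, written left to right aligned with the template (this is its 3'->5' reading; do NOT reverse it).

Answer: TACAATAATGGGTAGAACC

Derivation:
Step 1: advance 1 -> fork_pos = 0 + 1 = 1.
Step 2: advance 5 -> fork_pos = 1 + 5 = 6.
Step 3: advance 8 -> fork_pos = 6 + 8 = 14.
Step 4: advance 5 -> fork_pos = 14 + 5 = 19.
Unwound prefix: template[0:19] = ATGTTATTACCCATCTTGG
Complement it base by base (A<->T, C<->G), keeping left-to-right order:
  [0:5] ATGTT -> TACAA
  [5:10] ATTAC -> TAATG
  [10:15] CCATC -> GGTAG
  [15:19] TTGG -> AACC
Concatenate: TACAATAATGGGTAGAACC (length 19; written aligned with the template, i.e. 3'->5').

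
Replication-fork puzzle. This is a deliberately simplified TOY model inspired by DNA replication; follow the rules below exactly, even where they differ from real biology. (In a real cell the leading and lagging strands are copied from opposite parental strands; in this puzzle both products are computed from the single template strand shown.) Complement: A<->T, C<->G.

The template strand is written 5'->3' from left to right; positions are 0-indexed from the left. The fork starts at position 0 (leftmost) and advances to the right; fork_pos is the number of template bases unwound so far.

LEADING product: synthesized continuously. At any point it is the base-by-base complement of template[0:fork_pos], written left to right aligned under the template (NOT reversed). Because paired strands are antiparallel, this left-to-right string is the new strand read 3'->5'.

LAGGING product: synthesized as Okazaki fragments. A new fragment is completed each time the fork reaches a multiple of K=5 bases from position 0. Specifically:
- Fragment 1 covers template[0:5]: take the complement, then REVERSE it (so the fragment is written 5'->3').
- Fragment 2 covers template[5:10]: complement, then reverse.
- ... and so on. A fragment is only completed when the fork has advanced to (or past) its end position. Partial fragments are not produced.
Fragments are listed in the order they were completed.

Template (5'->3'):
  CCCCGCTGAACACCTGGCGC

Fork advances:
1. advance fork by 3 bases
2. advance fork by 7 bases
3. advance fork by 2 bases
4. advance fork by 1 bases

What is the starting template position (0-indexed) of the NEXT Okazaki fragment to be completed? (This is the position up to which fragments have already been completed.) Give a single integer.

Step 1: advance 3 -> fork_pos = 0 + 3 = 3. Next multiple of 5 is 5 (not reached); still 0 fragment(s).
Step 2: advance 7 -> fork_pos = 3 + 7 = 10. Reached multiple(s) of 5: 5, 10 -> fragments 1-2 completed (2 total).
Step 3: advance 2 -> fork_pos = 10 + 2 = 12. Next multiple of 5 is 15 (not reached); still 2 fragment(s).
Step 4: advance 1 -> fork_pos = 12 + 1 = 13. Next multiple of 5 is 15 (not reached); still 2 fragment(s).
2 fragment(s) completed, covering template[0:10] (2 x 5 = 10). The next fragment, fragment 3, covers template[10:15], so it starts at position 10.

Answer: 10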